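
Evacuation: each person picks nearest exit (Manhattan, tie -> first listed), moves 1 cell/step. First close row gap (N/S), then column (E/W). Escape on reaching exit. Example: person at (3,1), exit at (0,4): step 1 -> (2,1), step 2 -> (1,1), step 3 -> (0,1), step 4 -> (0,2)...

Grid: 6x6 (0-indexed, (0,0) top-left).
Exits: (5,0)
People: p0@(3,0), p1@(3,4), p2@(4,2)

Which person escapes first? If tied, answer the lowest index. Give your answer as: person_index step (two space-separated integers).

Answer: 0 2

Derivation:
Step 1: p0:(3,0)->(4,0) | p1:(3,4)->(4,4) | p2:(4,2)->(5,2)
Step 2: p0:(4,0)->(5,0)->EXIT | p1:(4,4)->(5,4) | p2:(5,2)->(5,1)
Step 3: p0:escaped | p1:(5,4)->(5,3) | p2:(5,1)->(5,0)->EXIT
Step 4: p0:escaped | p1:(5,3)->(5,2) | p2:escaped
Step 5: p0:escaped | p1:(5,2)->(5,1) | p2:escaped
Step 6: p0:escaped | p1:(5,1)->(5,0)->EXIT | p2:escaped
Exit steps: [2, 6, 3]
First to escape: p0 at step 2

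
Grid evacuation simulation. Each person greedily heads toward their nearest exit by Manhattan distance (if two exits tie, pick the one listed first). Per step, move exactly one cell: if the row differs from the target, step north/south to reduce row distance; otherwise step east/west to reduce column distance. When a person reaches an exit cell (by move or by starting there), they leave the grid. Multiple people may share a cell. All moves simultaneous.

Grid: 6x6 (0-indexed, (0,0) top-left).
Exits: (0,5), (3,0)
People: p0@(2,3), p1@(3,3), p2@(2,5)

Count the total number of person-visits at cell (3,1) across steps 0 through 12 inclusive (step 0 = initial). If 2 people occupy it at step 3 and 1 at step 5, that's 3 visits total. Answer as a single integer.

Answer: 1

Derivation:
Step 0: p0@(2,3) p1@(3,3) p2@(2,5) -> at (3,1): 0 [-], cum=0
Step 1: p0@(1,3) p1@(3,2) p2@(1,5) -> at (3,1): 0 [-], cum=0
Step 2: p0@(0,3) p1@(3,1) p2@ESC -> at (3,1): 1 [p1], cum=1
Step 3: p0@(0,4) p1@ESC p2@ESC -> at (3,1): 0 [-], cum=1
Step 4: p0@ESC p1@ESC p2@ESC -> at (3,1): 0 [-], cum=1
Total visits = 1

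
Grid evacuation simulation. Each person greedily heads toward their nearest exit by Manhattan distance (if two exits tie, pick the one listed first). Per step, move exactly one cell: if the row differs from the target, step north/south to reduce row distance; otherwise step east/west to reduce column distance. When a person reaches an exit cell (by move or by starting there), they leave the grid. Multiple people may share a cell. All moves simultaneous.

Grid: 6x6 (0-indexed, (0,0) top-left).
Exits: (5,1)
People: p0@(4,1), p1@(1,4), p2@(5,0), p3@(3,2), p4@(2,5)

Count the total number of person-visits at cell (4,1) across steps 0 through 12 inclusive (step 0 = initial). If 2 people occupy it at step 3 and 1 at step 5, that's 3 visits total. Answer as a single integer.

Answer: 1

Derivation:
Step 0: p0@(4,1) p1@(1,4) p2@(5,0) p3@(3,2) p4@(2,5) -> at (4,1): 1 [p0], cum=1
Step 1: p0@ESC p1@(2,4) p2@ESC p3@(4,2) p4@(3,5) -> at (4,1): 0 [-], cum=1
Step 2: p0@ESC p1@(3,4) p2@ESC p3@(5,2) p4@(4,5) -> at (4,1): 0 [-], cum=1
Step 3: p0@ESC p1@(4,4) p2@ESC p3@ESC p4@(5,5) -> at (4,1): 0 [-], cum=1
Step 4: p0@ESC p1@(5,4) p2@ESC p3@ESC p4@(5,4) -> at (4,1): 0 [-], cum=1
Step 5: p0@ESC p1@(5,3) p2@ESC p3@ESC p4@(5,3) -> at (4,1): 0 [-], cum=1
Step 6: p0@ESC p1@(5,2) p2@ESC p3@ESC p4@(5,2) -> at (4,1): 0 [-], cum=1
Step 7: p0@ESC p1@ESC p2@ESC p3@ESC p4@ESC -> at (4,1): 0 [-], cum=1
Total visits = 1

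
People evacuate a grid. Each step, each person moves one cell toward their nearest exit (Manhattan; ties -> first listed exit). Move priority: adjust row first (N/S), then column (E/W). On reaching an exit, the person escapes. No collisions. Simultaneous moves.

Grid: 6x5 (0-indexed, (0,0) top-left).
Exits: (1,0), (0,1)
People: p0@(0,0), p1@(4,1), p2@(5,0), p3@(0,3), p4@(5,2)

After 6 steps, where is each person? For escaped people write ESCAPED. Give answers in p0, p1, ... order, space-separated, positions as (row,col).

Step 1: p0:(0,0)->(1,0)->EXIT | p1:(4,1)->(3,1) | p2:(5,0)->(4,0) | p3:(0,3)->(0,2) | p4:(5,2)->(4,2)
Step 2: p0:escaped | p1:(3,1)->(2,1) | p2:(4,0)->(3,0) | p3:(0,2)->(0,1)->EXIT | p4:(4,2)->(3,2)
Step 3: p0:escaped | p1:(2,1)->(1,1) | p2:(3,0)->(2,0) | p3:escaped | p4:(3,2)->(2,2)
Step 4: p0:escaped | p1:(1,1)->(1,0)->EXIT | p2:(2,0)->(1,0)->EXIT | p3:escaped | p4:(2,2)->(1,2)
Step 5: p0:escaped | p1:escaped | p2:escaped | p3:escaped | p4:(1,2)->(1,1)
Step 6: p0:escaped | p1:escaped | p2:escaped | p3:escaped | p4:(1,1)->(1,0)->EXIT

ESCAPED ESCAPED ESCAPED ESCAPED ESCAPED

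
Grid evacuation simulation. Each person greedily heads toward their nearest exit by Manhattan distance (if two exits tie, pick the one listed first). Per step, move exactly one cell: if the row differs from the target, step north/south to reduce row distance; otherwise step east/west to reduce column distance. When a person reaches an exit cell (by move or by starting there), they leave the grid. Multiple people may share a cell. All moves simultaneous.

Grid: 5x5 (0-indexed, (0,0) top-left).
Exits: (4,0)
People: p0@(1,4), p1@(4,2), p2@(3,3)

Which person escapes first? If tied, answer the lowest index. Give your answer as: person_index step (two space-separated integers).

Step 1: p0:(1,4)->(2,4) | p1:(4,2)->(4,1) | p2:(3,3)->(4,3)
Step 2: p0:(2,4)->(3,4) | p1:(4,1)->(4,0)->EXIT | p2:(4,3)->(4,2)
Step 3: p0:(3,4)->(4,4) | p1:escaped | p2:(4,2)->(4,1)
Step 4: p0:(4,4)->(4,3) | p1:escaped | p2:(4,1)->(4,0)->EXIT
Step 5: p0:(4,3)->(4,2) | p1:escaped | p2:escaped
Step 6: p0:(4,2)->(4,1) | p1:escaped | p2:escaped
Step 7: p0:(4,1)->(4,0)->EXIT | p1:escaped | p2:escaped
Exit steps: [7, 2, 4]
First to escape: p1 at step 2

Answer: 1 2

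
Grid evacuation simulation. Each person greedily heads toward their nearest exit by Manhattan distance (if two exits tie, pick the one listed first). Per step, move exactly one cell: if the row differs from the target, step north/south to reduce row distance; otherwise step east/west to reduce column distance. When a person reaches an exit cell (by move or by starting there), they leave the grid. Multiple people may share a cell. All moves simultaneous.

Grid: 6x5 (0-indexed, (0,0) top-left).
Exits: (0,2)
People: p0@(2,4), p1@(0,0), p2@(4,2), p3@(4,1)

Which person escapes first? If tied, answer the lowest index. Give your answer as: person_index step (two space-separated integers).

Answer: 1 2

Derivation:
Step 1: p0:(2,4)->(1,4) | p1:(0,0)->(0,1) | p2:(4,2)->(3,2) | p3:(4,1)->(3,1)
Step 2: p0:(1,4)->(0,4) | p1:(0,1)->(0,2)->EXIT | p2:(3,2)->(2,2) | p3:(3,1)->(2,1)
Step 3: p0:(0,4)->(0,3) | p1:escaped | p2:(2,2)->(1,2) | p3:(2,1)->(1,1)
Step 4: p0:(0,3)->(0,2)->EXIT | p1:escaped | p2:(1,2)->(0,2)->EXIT | p3:(1,1)->(0,1)
Step 5: p0:escaped | p1:escaped | p2:escaped | p3:(0,1)->(0,2)->EXIT
Exit steps: [4, 2, 4, 5]
First to escape: p1 at step 2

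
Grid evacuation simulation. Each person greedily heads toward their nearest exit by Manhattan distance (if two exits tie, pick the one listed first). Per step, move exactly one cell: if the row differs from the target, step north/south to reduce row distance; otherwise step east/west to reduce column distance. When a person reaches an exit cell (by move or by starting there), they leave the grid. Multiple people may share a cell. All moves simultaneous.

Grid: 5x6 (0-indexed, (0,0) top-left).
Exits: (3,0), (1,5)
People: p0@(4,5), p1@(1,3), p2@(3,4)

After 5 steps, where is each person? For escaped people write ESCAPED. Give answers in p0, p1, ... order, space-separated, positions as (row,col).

Step 1: p0:(4,5)->(3,5) | p1:(1,3)->(1,4) | p2:(3,4)->(2,4)
Step 2: p0:(3,5)->(2,5) | p1:(1,4)->(1,5)->EXIT | p2:(2,4)->(1,4)
Step 3: p0:(2,5)->(1,5)->EXIT | p1:escaped | p2:(1,4)->(1,5)->EXIT

ESCAPED ESCAPED ESCAPED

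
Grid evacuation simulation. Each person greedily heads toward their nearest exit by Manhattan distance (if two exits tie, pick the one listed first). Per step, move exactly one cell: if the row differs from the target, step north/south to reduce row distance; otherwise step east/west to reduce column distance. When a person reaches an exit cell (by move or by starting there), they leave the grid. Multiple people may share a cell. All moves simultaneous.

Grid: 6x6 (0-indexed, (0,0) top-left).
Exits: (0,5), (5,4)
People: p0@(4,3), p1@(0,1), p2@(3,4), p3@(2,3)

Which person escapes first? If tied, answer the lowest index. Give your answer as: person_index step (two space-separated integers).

Answer: 0 2

Derivation:
Step 1: p0:(4,3)->(5,3) | p1:(0,1)->(0,2) | p2:(3,4)->(4,4) | p3:(2,3)->(1,3)
Step 2: p0:(5,3)->(5,4)->EXIT | p1:(0,2)->(0,3) | p2:(4,4)->(5,4)->EXIT | p3:(1,3)->(0,3)
Step 3: p0:escaped | p1:(0,3)->(0,4) | p2:escaped | p3:(0,3)->(0,4)
Step 4: p0:escaped | p1:(0,4)->(0,5)->EXIT | p2:escaped | p3:(0,4)->(0,5)->EXIT
Exit steps: [2, 4, 2, 4]
First to escape: p0 at step 2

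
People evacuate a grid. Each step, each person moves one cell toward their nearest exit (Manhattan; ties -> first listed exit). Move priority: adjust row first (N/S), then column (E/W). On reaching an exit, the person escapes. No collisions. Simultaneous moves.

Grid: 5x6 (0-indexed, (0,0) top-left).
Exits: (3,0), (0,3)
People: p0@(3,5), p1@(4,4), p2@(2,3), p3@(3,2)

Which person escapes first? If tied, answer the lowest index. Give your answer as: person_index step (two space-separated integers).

Answer: 2 2

Derivation:
Step 1: p0:(3,5)->(3,4) | p1:(4,4)->(3,4) | p2:(2,3)->(1,3) | p3:(3,2)->(3,1)
Step 2: p0:(3,4)->(3,3) | p1:(3,4)->(3,3) | p2:(1,3)->(0,3)->EXIT | p3:(3,1)->(3,0)->EXIT
Step 3: p0:(3,3)->(3,2) | p1:(3,3)->(3,2) | p2:escaped | p3:escaped
Step 4: p0:(3,2)->(3,1) | p1:(3,2)->(3,1) | p2:escaped | p3:escaped
Step 5: p0:(3,1)->(3,0)->EXIT | p1:(3,1)->(3,0)->EXIT | p2:escaped | p3:escaped
Exit steps: [5, 5, 2, 2]
First to escape: p2 at step 2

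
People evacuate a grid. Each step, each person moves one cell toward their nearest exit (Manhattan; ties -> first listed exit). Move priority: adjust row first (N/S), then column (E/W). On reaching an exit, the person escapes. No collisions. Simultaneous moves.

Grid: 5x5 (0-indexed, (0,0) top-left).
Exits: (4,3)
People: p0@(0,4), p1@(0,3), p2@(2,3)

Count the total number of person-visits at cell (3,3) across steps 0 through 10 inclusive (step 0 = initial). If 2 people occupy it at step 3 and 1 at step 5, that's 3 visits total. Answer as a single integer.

Step 0: p0@(0,4) p1@(0,3) p2@(2,3) -> at (3,3): 0 [-], cum=0
Step 1: p0@(1,4) p1@(1,3) p2@(3,3) -> at (3,3): 1 [p2], cum=1
Step 2: p0@(2,4) p1@(2,3) p2@ESC -> at (3,3): 0 [-], cum=1
Step 3: p0@(3,4) p1@(3,3) p2@ESC -> at (3,3): 1 [p1], cum=2
Step 4: p0@(4,4) p1@ESC p2@ESC -> at (3,3): 0 [-], cum=2
Step 5: p0@ESC p1@ESC p2@ESC -> at (3,3): 0 [-], cum=2
Total visits = 2

Answer: 2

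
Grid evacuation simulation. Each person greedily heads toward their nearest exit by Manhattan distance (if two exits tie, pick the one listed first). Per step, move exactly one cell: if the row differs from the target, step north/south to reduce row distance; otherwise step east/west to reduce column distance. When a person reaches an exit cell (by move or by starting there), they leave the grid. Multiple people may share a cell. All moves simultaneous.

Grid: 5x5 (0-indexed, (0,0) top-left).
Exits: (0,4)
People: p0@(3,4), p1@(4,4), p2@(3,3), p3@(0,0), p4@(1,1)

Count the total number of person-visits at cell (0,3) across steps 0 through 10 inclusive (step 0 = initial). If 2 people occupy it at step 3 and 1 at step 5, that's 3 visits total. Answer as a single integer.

Step 0: p0@(3,4) p1@(4,4) p2@(3,3) p3@(0,0) p4@(1,1) -> at (0,3): 0 [-], cum=0
Step 1: p0@(2,4) p1@(3,4) p2@(2,3) p3@(0,1) p4@(0,1) -> at (0,3): 0 [-], cum=0
Step 2: p0@(1,4) p1@(2,4) p2@(1,3) p3@(0,2) p4@(0,2) -> at (0,3): 0 [-], cum=0
Step 3: p0@ESC p1@(1,4) p2@(0,3) p3@(0,3) p4@(0,3) -> at (0,3): 3 [p2,p3,p4], cum=3
Step 4: p0@ESC p1@ESC p2@ESC p3@ESC p4@ESC -> at (0,3): 0 [-], cum=3
Total visits = 3

Answer: 3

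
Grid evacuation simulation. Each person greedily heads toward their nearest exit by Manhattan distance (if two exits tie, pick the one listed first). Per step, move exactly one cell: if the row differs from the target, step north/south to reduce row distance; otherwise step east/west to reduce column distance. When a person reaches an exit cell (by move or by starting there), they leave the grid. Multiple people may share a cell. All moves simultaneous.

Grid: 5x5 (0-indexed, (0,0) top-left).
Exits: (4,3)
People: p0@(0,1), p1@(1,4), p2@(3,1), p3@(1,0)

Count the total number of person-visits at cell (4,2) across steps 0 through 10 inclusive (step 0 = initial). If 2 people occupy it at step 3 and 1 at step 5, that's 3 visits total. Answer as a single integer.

Answer: 3

Derivation:
Step 0: p0@(0,1) p1@(1,4) p2@(3,1) p3@(1,0) -> at (4,2): 0 [-], cum=0
Step 1: p0@(1,1) p1@(2,4) p2@(4,1) p3@(2,0) -> at (4,2): 0 [-], cum=0
Step 2: p0@(2,1) p1@(3,4) p2@(4,2) p3@(3,0) -> at (4,2): 1 [p2], cum=1
Step 3: p0@(3,1) p1@(4,4) p2@ESC p3@(4,0) -> at (4,2): 0 [-], cum=1
Step 4: p0@(4,1) p1@ESC p2@ESC p3@(4,1) -> at (4,2): 0 [-], cum=1
Step 5: p0@(4,2) p1@ESC p2@ESC p3@(4,2) -> at (4,2): 2 [p0,p3], cum=3
Step 6: p0@ESC p1@ESC p2@ESC p3@ESC -> at (4,2): 0 [-], cum=3
Total visits = 3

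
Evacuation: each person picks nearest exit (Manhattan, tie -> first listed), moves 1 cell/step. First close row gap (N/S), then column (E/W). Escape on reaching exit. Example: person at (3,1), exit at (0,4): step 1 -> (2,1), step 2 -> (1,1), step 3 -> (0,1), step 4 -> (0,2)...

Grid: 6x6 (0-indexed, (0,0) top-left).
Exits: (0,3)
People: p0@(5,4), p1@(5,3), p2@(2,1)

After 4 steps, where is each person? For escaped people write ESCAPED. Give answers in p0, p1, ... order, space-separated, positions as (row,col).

Step 1: p0:(5,4)->(4,4) | p1:(5,3)->(4,3) | p2:(2,1)->(1,1)
Step 2: p0:(4,4)->(3,4) | p1:(4,3)->(3,3) | p2:(1,1)->(0,1)
Step 3: p0:(3,4)->(2,4) | p1:(3,3)->(2,3) | p2:(0,1)->(0,2)
Step 4: p0:(2,4)->(1,4) | p1:(2,3)->(1,3) | p2:(0,2)->(0,3)->EXIT

(1,4) (1,3) ESCAPED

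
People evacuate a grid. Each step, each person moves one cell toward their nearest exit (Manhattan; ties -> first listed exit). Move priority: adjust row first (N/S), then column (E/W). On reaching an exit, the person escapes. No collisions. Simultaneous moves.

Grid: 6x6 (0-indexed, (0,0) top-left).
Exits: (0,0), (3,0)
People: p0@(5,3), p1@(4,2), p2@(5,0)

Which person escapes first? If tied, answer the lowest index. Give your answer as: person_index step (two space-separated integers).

Step 1: p0:(5,3)->(4,3) | p1:(4,2)->(3,2) | p2:(5,0)->(4,0)
Step 2: p0:(4,3)->(3,3) | p1:(3,2)->(3,1) | p2:(4,0)->(3,0)->EXIT
Step 3: p0:(3,3)->(3,2) | p1:(3,1)->(3,0)->EXIT | p2:escaped
Step 4: p0:(3,2)->(3,1) | p1:escaped | p2:escaped
Step 5: p0:(3,1)->(3,0)->EXIT | p1:escaped | p2:escaped
Exit steps: [5, 3, 2]
First to escape: p2 at step 2

Answer: 2 2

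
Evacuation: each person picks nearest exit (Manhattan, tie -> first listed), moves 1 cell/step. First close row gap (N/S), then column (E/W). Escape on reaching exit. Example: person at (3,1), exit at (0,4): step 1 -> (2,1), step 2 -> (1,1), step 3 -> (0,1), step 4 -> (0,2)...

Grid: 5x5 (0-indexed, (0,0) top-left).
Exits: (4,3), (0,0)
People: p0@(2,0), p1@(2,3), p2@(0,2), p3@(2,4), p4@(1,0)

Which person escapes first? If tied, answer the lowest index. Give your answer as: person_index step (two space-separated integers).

Answer: 4 1

Derivation:
Step 1: p0:(2,0)->(1,0) | p1:(2,3)->(3,3) | p2:(0,2)->(0,1) | p3:(2,4)->(3,4) | p4:(1,0)->(0,0)->EXIT
Step 2: p0:(1,0)->(0,0)->EXIT | p1:(3,3)->(4,3)->EXIT | p2:(0,1)->(0,0)->EXIT | p3:(3,4)->(4,4) | p4:escaped
Step 3: p0:escaped | p1:escaped | p2:escaped | p3:(4,4)->(4,3)->EXIT | p4:escaped
Exit steps: [2, 2, 2, 3, 1]
First to escape: p4 at step 1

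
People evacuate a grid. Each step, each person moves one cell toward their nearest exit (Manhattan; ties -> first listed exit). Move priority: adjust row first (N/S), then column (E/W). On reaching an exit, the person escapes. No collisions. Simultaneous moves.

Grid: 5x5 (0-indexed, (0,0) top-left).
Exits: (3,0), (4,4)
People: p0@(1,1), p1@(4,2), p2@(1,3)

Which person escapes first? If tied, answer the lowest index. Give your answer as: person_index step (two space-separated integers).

Step 1: p0:(1,1)->(2,1) | p1:(4,2)->(4,3) | p2:(1,3)->(2,3)
Step 2: p0:(2,1)->(3,1) | p1:(4,3)->(4,4)->EXIT | p2:(2,3)->(3,3)
Step 3: p0:(3,1)->(3,0)->EXIT | p1:escaped | p2:(3,3)->(4,3)
Step 4: p0:escaped | p1:escaped | p2:(4,3)->(4,4)->EXIT
Exit steps: [3, 2, 4]
First to escape: p1 at step 2

Answer: 1 2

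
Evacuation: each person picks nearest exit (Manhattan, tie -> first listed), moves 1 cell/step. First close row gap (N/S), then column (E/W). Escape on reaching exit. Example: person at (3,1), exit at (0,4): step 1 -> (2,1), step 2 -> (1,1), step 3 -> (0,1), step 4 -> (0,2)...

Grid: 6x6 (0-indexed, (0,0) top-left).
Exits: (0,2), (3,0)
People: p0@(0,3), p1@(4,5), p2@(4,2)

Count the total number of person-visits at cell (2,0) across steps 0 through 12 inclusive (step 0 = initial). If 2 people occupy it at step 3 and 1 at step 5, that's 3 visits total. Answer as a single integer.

Step 0: p0@(0,3) p1@(4,5) p2@(4,2) -> at (2,0): 0 [-], cum=0
Step 1: p0@ESC p1@(3,5) p2@(3,2) -> at (2,0): 0 [-], cum=0
Step 2: p0@ESC p1@(3,4) p2@(3,1) -> at (2,0): 0 [-], cum=0
Step 3: p0@ESC p1@(3,3) p2@ESC -> at (2,0): 0 [-], cum=0
Step 4: p0@ESC p1@(3,2) p2@ESC -> at (2,0): 0 [-], cum=0
Step 5: p0@ESC p1@(3,1) p2@ESC -> at (2,0): 0 [-], cum=0
Step 6: p0@ESC p1@ESC p2@ESC -> at (2,0): 0 [-], cum=0
Total visits = 0

Answer: 0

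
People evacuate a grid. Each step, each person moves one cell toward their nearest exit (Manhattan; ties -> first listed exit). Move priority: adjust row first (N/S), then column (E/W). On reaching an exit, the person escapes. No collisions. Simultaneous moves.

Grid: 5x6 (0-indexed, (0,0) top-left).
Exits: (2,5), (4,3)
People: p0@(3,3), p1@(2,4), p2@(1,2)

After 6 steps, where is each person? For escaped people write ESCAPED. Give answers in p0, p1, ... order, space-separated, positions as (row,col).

Step 1: p0:(3,3)->(4,3)->EXIT | p1:(2,4)->(2,5)->EXIT | p2:(1,2)->(2,2)
Step 2: p0:escaped | p1:escaped | p2:(2,2)->(2,3)
Step 3: p0:escaped | p1:escaped | p2:(2,3)->(2,4)
Step 4: p0:escaped | p1:escaped | p2:(2,4)->(2,5)->EXIT

ESCAPED ESCAPED ESCAPED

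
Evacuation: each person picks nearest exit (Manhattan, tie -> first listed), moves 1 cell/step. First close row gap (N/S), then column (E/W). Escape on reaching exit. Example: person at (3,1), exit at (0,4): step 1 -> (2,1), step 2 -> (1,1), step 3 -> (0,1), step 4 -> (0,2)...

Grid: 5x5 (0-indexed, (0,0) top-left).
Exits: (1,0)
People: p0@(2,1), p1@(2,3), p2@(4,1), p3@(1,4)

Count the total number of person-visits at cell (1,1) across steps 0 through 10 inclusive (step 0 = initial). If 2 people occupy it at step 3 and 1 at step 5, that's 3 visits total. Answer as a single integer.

Answer: 4

Derivation:
Step 0: p0@(2,1) p1@(2,3) p2@(4,1) p3@(1,4) -> at (1,1): 0 [-], cum=0
Step 1: p0@(1,1) p1@(1,3) p2@(3,1) p3@(1,3) -> at (1,1): 1 [p0], cum=1
Step 2: p0@ESC p1@(1,2) p2@(2,1) p3@(1,2) -> at (1,1): 0 [-], cum=1
Step 3: p0@ESC p1@(1,1) p2@(1,1) p3@(1,1) -> at (1,1): 3 [p1,p2,p3], cum=4
Step 4: p0@ESC p1@ESC p2@ESC p3@ESC -> at (1,1): 0 [-], cum=4
Total visits = 4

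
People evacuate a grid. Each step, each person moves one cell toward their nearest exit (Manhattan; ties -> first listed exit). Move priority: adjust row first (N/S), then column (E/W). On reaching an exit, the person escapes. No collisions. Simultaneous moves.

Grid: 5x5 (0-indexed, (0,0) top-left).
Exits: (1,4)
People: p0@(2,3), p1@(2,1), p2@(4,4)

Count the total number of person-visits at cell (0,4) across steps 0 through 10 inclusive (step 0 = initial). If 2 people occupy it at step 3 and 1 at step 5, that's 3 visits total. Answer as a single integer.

Answer: 0

Derivation:
Step 0: p0@(2,3) p1@(2,1) p2@(4,4) -> at (0,4): 0 [-], cum=0
Step 1: p0@(1,3) p1@(1,1) p2@(3,4) -> at (0,4): 0 [-], cum=0
Step 2: p0@ESC p1@(1,2) p2@(2,4) -> at (0,4): 0 [-], cum=0
Step 3: p0@ESC p1@(1,3) p2@ESC -> at (0,4): 0 [-], cum=0
Step 4: p0@ESC p1@ESC p2@ESC -> at (0,4): 0 [-], cum=0
Total visits = 0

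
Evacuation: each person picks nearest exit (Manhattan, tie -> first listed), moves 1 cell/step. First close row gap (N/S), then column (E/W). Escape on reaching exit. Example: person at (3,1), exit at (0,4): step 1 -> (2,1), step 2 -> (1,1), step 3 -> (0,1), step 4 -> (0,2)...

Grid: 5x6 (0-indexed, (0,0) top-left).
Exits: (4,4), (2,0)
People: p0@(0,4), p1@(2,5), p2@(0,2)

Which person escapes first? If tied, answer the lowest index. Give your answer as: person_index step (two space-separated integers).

Step 1: p0:(0,4)->(1,4) | p1:(2,5)->(3,5) | p2:(0,2)->(1,2)
Step 2: p0:(1,4)->(2,4) | p1:(3,5)->(4,5) | p2:(1,2)->(2,2)
Step 3: p0:(2,4)->(3,4) | p1:(4,5)->(4,4)->EXIT | p2:(2,2)->(2,1)
Step 4: p0:(3,4)->(4,4)->EXIT | p1:escaped | p2:(2,1)->(2,0)->EXIT
Exit steps: [4, 3, 4]
First to escape: p1 at step 3

Answer: 1 3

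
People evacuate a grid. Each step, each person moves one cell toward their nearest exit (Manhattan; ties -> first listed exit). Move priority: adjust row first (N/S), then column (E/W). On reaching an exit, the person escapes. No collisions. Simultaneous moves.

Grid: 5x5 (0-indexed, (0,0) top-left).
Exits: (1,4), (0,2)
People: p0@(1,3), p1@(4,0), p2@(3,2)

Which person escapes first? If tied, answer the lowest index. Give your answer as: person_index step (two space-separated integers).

Answer: 0 1

Derivation:
Step 1: p0:(1,3)->(1,4)->EXIT | p1:(4,0)->(3,0) | p2:(3,2)->(2,2)
Step 2: p0:escaped | p1:(3,0)->(2,0) | p2:(2,2)->(1,2)
Step 3: p0:escaped | p1:(2,0)->(1,0) | p2:(1,2)->(0,2)->EXIT
Step 4: p0:escaped | p1:(1,0)->(0,0) | p2:escaped
Step 5: p0:escaped | p1:(0,0)->(0,1) | p2:escaped
Step 6: p0:escaped | p1:(0,1)->(0,2)->EXIT | p2:escaped
Exit steps: [1, 6, 3]
First to escape: p0 at step 1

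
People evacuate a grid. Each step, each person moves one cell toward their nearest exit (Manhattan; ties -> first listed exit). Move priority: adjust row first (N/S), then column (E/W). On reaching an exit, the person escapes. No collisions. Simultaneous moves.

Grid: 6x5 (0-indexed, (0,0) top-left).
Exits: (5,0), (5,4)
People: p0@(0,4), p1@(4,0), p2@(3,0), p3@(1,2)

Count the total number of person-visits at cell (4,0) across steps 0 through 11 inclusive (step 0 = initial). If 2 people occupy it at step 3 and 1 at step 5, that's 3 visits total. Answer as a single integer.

Answer: 2

Derivation:
Step 0: p0@(0,4) p1@(4,0) p2@(3,0) p3@(1,2) -> at (4,0): 1 [p1], cum=1
Step 1: p0@(1,4) p1@ESC p2@(4,0) p3@(2,2) -> at (4,0): 1 [p2], cum=2
Step 2: p0@(2,4) p1@ESC p2@ESC p3@(3,2) -> at (4,0): 0 [-], cum=2
Step 3: p0@(3,4) p1@ESC p2@ESC p3@(4,2) -> at (4,0): 0 [-], cum=2
Step 4: p0@(4,4) p1@ESC p2@ESC p3@(5,2) -> at (4,0): 0 [-], cum=2
Step 5: p0@ESC p1@ESC p2@ESC p3@(5,1) -> at (4,0): 0 [-], cum=2
Step 6: p0@ESC p1@ESC p2@ESC p3@ESC -> at (4,0): 0 [-], cum=2
Total visits = 2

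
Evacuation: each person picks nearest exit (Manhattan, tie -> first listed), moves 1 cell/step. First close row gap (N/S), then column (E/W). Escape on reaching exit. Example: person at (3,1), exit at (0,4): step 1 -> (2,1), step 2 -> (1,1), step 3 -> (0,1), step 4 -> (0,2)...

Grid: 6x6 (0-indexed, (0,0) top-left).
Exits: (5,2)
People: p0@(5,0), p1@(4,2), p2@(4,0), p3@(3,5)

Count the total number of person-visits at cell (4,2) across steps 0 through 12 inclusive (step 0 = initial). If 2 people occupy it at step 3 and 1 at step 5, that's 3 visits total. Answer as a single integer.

Answer: 1

Derivation:
Step 0: p0@(5,0) p1@(4,2) p2@(4,0) p3@(3,5) -> at (4,2): 1 [p1], cum=1
Step 1: p0@(5,1) p1@ESC p2@(5,0) p3@(4,5) -> at (4,2): 0 [-], cum=1
Step 2: p0@ESC p1@ESC p2@(5,1) p3@(5,5) -> at (4,2): 0 [-], cum=1
Step 3: p0@ESC p1@ESC p2@ESC p3@(5,4) -> at (4,2): 0 [-], cum=1
Step 4: p0@ESC p1@ESC p2@ESC p3@(5,3) -> at (4,2): 0 [-], cum=1
Step 5: p0@ESC p1@ESC p2@ESC p3@ESC -> at (4,2): 0 [-], cum=1
Total visits = 1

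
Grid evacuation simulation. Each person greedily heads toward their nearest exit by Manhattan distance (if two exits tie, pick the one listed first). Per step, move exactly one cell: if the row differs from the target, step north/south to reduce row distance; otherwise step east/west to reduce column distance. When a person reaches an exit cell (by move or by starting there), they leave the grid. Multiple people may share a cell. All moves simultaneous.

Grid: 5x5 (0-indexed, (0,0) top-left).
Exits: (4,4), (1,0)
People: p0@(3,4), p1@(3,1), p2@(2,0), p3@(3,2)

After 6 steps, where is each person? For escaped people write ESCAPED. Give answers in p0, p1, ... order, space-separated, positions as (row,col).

Step 1: p0:(3,4)->(4,4)->EXIT | p1:(3,1)->(2,1) | p2:(2,0)->(1,0)->EXIT | p3:(3,2)->(4,2)
Step 2: p0:escaped | p1:(2,1)->(1,1) | p2:escaped | p3:(4,2)->(4,3)
Step 3: p0:escaped | p1:(1,1)->(1,0)->EXIT | p2:escaped | p3:(4,3)->(4,4)->EXIT

ESCAPED ESCAPED ESCAPED ESCAPED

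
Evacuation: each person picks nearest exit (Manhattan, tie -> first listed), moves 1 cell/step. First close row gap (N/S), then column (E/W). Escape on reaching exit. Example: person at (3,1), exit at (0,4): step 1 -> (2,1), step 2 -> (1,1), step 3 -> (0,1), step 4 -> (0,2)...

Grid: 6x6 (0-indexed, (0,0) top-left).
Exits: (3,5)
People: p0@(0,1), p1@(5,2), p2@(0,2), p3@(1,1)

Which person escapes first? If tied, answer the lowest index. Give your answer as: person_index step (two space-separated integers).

Step 1: p0:(0,1)->(1,1) | p1:(5,2)->(4,2) | p2:(0,2)->(1,2) | p3:(1,1)->(2,1)
Step 2: p0:(1,1)->(2,1) | p1:(4,2)->(3,2) | p2:(1,2)->(2,2) | p3:(2,1)->(3,1)
Step 3: p0:(2,1)->(3,1) | p1:(3,2)->(3,3) | p2:(2,2)->(3,2) | p3:(3,1)->(3,2)
Step 4: p0:(3,1)->(3,2) | p1:(3,3)->(3,4) | p2:(3,2)->(3,3) | p3:(3,2)->(3,3)
Step 5: p0:(3,2)->(3,3) | p1:(3,4)->(3,5)->EXIT | p2:(3,3)->(3,4) | p3:(3,3)->(3,4)
Step 6: p0:(3,3)->(3,4) | p1:escaped | p2:(3,4)->(3,5)->EXIT | p3:(3,4)->(3,5)->EXIT
Step 7: p0:(3,4)->(3,5)->EXIT | p1:escaped | p2:escaped | p3:escaped
Exit steps: [7, 5, 6, 6]
First to escape: p1 at step 5

Answer: 1 5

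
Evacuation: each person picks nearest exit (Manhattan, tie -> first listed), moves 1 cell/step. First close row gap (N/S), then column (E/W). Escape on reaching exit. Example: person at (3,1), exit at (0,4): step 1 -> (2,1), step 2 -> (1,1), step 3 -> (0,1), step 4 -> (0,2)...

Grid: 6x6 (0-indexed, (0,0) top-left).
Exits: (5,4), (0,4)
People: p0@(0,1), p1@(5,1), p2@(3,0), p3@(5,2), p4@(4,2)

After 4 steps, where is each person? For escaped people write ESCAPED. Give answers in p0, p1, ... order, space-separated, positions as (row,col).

Step 1: p0:(0,1)->(0,2) | p1:(5,1)->(5,2) | p2:(3,0)->(4,0) | p3:(5,2)->(5,3) | p4:(4,2)->(5,2)
Step 2: p0:(0,2)->(0,3) | p1:(5,2)->(5,3) | p2:(4,0)->(5,0) | p3:(5,3)->(5,4)->EXIT | p4:(5,2)->(5,3)
Step 3: p0:(0,3)->(0,4)->EXIT | p1:(5,3)->(5,4)->EXIT | p2:(5,0)->(5,1) | p3:escaped | p4:(5,3)->(5,4)->EXIT
Step 4: p0:escaped | p1:escaped | p2:(5,1)->(5,2) | p3:escaped | p4:escaped

ESCAPED ESCAPED (5,2) ESCAPED ESCAPED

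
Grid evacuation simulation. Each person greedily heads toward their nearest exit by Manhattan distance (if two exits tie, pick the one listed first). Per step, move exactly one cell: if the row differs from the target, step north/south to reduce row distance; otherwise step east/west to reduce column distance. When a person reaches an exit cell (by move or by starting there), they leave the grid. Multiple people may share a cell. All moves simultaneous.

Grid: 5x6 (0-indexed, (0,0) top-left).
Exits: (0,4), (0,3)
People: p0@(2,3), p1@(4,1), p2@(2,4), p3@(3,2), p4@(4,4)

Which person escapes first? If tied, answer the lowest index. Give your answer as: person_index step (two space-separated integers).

Answer: 0 2

Derivation:
Step 1: p0:(2,3)->(1,3) | p1:(4,1)->(3,1) | p2:(2,4)->(1,4) | p3:(3,2)->(2,2) | p4:(4,4)->(3,4)
Step 2: p0:(1,3)->(0,3)->EXIT | p1:(3,1)->(2,1) | p2:(1,4)->(0,4)->EXIT | p3:(2,2)->(1,2) | p4:(3,4)->(2,4)
Step 3: p0:escaped | p1:(2,1)->(1,1) | p2:escaped | p3:(1,2)->(0,2) | p4:(2,4)->(1,4)
Step 4: p0:escaped | p1:(1,1)->(0,1) | p2:escaped | p3:(0,2)->(0,3)->EXIT | p4:(1,4)->(0,4)->EXIT
Step 5: p0:escaped | p1:(0,1)->(0,2) | p2:escaped | p3:escaped | p4:escaped
Step 6: p0:escaped | p1:(0,2)->(0,3)->EXIT | p2:escaped | p3:escaped | p4:escaped
Exit steps: [2, 6, 2, 4, 4]
First to escape: p0 at step 2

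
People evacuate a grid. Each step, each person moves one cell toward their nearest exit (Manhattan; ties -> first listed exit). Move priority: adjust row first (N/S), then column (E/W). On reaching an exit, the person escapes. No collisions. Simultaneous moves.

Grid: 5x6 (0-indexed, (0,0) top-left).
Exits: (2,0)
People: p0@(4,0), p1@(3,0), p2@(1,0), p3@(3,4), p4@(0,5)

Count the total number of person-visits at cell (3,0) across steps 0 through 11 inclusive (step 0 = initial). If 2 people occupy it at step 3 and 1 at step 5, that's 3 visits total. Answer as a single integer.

Step 0: p0@(4,0) p1@(3,0) p2@(1,0) p3@(3,4) p4@(0,5) -> at (3,0): 1 [p1], cum=1
Step 1: p0@(3,0) p1@ESC p2@ESC p3@(2,4) p4@(1,5) -> at (3,0): 1 [p0], cum=2
Step 2: p0@ESC p1@ESC p2@ESC p3@(2,3) p4@(2,5) -> at (3,0): 0 [-], cum=2
Step 3: p0@ESC p1@ESC p2@ESC p3@(2,2) p4@(2,4) -> at (3,0): 0 [-], cum=2
Step 4: p0@ESC p1@ESC p2@ESC p3@(2,1) p4@(2,3) -> at (3,0): 0 [-], cum=2
Step 5: p0@ESC p1@ESC p2@ESC p3@ESC p4@(2,2) -> at (3,0): 0 [-], cum=2
Step 6: p0@ESC p1@ESC p2@ESC p3@ESC p4@(2,1) -> at (3,0): 0 [-], cum=2
Step 7: p0@ESC p1@ESC p2@ESC p3@ESC p4@ESC -> at (3,0): 0 [-], cum=2
Total visits = 2

Answer: 2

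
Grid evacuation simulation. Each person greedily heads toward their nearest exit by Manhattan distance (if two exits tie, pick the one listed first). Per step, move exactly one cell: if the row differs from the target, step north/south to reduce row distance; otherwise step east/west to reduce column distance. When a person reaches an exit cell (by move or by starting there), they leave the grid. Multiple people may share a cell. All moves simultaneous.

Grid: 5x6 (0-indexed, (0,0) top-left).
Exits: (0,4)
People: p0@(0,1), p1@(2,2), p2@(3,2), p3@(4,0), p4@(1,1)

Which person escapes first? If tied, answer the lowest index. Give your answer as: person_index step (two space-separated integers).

Answer: 0 3

Derivation:
Step 1: p0:(0,1)->(0,2) | p1:(2,2)->(1,2) | p2:(3,2)->(2,2) | p3:(4,0)->(3,0) | p4:(1,1)->(0,1)
Step 2: p0:(0,2)->(0,3) | p1:(1,2)->(0,2) | p2:(2,2)->(1,2) | p3:(3,0)->(2,0) | p4:(0,1)->(0,2)
Step 3: p0:(0,3)->(0,4)->EXIT | p1:(0,2)->(0,3) | p2:(1,2)->(0,2) | p3:(2,0)->(1,0) | p4:(0,2)->(0,3)
Step 4: p0:escaped | p1:(0,3)->(0,4)->EXIT | p2:(0,2)->(0,3) | p3:(1,0)->(0,0) | p4:(0,3)->(0,4)->EXIT
Step 5: p0:escaped | p1:escaped | p2:(0,3)->(0,4)->EXIT | p3:(0,0)->(0,1) | p4:escaped
Step 6: p0:escaped | p1:escaped | p2:escaped | p3:(0,1)->(0,2) | p4:escaped
Step 7: p0:escaped | p1:escaped | p2:escaped | p3:(0,2)->(0,3) | p4:escaped
Step 8: p0:escaped | p1:escaped | p2:escaped | p3:(0,3)->(0,4)->EXIT | p4:escaped
Exit steps: [3, 4, 5, 8, 4]
First to escape: p0 at step 3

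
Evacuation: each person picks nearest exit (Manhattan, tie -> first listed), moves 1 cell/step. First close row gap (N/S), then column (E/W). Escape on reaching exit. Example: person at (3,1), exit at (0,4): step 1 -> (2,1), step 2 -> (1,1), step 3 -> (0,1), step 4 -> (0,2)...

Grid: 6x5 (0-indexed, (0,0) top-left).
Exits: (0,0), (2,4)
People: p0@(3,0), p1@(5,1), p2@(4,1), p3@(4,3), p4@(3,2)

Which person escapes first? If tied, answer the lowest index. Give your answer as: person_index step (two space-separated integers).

Answer: 0 3

Derivation:
Step 1: p0:(3,0)->(2,0) | p1:(5,1)->(4,1) | p2:(4,1)->(3,1) | p3:(4,3)->(3,3) | p4:(3,2)->(2,2)
Step 2: p0:(2,0)->(1,0) | p1:(4,1)->(3,1) | p2:(3,1)->(2,1) | p3:(3,3)->(2,3) | p4:(2,2)->(2,3)
Step 3: p0:(1,0)->(0,0)->EXIT | p1:(3,1)->(2,1) | p2:(2,1)->(1,1) | p3:(2,3)->(2,4)->EXIT | p4:(2,3)->(2,4)->EXIT
Step 4: p0:escaped | p1:(2,1)->(1,1) | p2:(1,1)->(0,1) | p3:escaped | p4:escaped
Step 5: p0:escaped | p1:(1,1)->(0,1) | p2:(0,1)->(0,0)->EXIT | p3:escaped | p4:escaped
Step 6: p0:escaped | p1:(0,1)->(0,0)->EXIT | p2:escaped | p3:escaped | p4:escaped
Exit steps: [3, 6, 5, 3, 3]
First to escape: p0 at step 3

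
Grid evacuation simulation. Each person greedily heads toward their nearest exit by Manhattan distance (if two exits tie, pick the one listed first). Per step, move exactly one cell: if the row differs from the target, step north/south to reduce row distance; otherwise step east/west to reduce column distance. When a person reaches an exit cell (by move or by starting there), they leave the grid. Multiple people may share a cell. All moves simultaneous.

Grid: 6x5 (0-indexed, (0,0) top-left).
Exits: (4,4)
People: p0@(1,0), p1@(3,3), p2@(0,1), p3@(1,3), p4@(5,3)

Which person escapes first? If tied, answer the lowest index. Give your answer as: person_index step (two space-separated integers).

Answer: 1 2

Derivation:
Step 1: p0:(1,0)->(2,0) | p1:(3,3)->(4,3) | p2:(0,1)->(1,1) | p3:(1,3)->(2,3) | p4:(5,3)->(4,3)
Step 2: p0:(2,0)->(3,0) | p1:(4,3)->(4,4)->EXIT | p2:(1,1)->(2,1) | p3:(2,3)->(3,3) | p4:(4,3)->(4,4)->EXIT
Step 3: p0:(3,0)->(4,0) | p1:escaped | p2:(2,1)->(3,1) | p3:(3,3)->(4,3) | p4:escaped
Step 4: p0:(4,0)->(4,1) | p1:escaped | p2:(3,1)->(4,1) | p3:(4,3)->(4,4)->EXIT | p4:escaped
Step 5: p0:(4,1)->(4,2) | p1:escaped | p2:(4,1)->(4,2) | p3:escaped | p4:escaped
Step 6: p0:(4,2)->(4,3) | p1:escaped | p2:(4,2)->(4,3) | p3:escaped | p4:escaped
Step 7: p0:(4,3)->(4,4)->EXIT | p1:escaped | p2:(4,3)->(4,4)->EXIT | p3:escaped | p4:escaped
Exit steps: [7, 2, 7, 4, 2]
First to escape: p1 at step 2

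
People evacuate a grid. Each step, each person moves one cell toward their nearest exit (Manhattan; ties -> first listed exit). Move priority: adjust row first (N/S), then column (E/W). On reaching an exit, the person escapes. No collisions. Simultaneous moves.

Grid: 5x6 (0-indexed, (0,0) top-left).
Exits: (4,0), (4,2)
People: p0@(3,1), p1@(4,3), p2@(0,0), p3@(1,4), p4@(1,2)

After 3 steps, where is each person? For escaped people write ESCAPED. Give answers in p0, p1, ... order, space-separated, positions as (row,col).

Step 1: p0:(3,1)->(4,1) | p1:(4,3)->(4,2)->EXIT | p2:(0,0)->(1,0) | p3:(1,4)->(2,4) | p4:(1,2)->(2,2)
Step 2: p0:(4,1)->(4,0)->EXIT | p1:escaped | p2:(1,0)->(2,0) | p3:(2,4)->(3,4) | p4:(2,2)->(3,2)
Step 3: p0:escaped | p1:escaped | p2:(2,0)->(3,0) | p3:(3,4)->(4,4) | p4:(3,2)->(4,2)->EXIT

ESCAPED ESCAPED (3,0) (4,4) ESCAPED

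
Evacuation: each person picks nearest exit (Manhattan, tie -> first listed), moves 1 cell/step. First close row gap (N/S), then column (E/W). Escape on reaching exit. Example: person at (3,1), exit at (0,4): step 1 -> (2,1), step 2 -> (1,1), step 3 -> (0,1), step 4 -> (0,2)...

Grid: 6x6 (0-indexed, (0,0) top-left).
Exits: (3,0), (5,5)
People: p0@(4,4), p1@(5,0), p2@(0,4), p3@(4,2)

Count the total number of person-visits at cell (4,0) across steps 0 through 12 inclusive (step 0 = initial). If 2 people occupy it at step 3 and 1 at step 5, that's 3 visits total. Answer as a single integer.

Answer: 1

Derivation:
Step 0: p0@(4,4) p1@(5,0) p2@(0,4) p3@(4,2) -> at (4,0): 0 [-], cum=0
Step 1: p0@(5,4) p1@(4,0) p2@(1,4) p3@(3,2) -> at (4,0): 1 [p1], cum=1
Step 2: p0@ESC p1@ESC p2@(2,4) p3@(3,1) -> at (4,0): 0 [-], cum=1
Step 3: p0@ESC p1@ESC p2@(3,4) p3@ESC -> at (4,0): 0 [-], cum=1
Step 4: p0@ESC p1@ESC p2@(4,4) p3@ESC -> at (4,0): 0 [-], cum=1
Step 5: p0@ESC p1@ESC p2@(5,4) p3@ESC -> at (4,0): 0 [-], cum=1
Step 6: p0@ESC p1@ESC p2@ESC p3@ESC -> at (4,0): 0 [-], cum=1
Total visits = 1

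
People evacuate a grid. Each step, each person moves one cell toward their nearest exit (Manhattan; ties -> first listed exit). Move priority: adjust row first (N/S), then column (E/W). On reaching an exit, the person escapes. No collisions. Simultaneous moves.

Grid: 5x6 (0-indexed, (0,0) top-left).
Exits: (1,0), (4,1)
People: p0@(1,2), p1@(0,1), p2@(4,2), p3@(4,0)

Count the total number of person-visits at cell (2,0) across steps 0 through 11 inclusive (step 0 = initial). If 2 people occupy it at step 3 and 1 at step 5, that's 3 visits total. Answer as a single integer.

Answer: 0

Derivation:
Step 0: p0@(1,2) p1@(0,1) p2@(4,2) p3@(4,0) -> at (2,0): 0 [-], cum=0
Step 1: p0@(1,1) p1@(1,1) p2@ESC p3@ESC -> at (2,0): 0 [-], cum=0
Step 2: p0@ESC p1@ESC p2@ESC p3@ESC -> at (2,0): 0 [-], cum=0
Total visits = 0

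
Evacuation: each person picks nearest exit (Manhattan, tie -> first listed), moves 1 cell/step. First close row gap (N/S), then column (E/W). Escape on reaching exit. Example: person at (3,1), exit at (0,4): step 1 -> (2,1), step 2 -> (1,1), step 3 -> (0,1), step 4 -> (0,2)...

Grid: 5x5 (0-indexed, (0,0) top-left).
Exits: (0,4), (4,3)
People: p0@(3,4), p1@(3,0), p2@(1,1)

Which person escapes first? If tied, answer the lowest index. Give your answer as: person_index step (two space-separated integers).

Answer: 0 2

Derivation:
Step 1: p0:(3,4)->(4,4) | p1:(3,0)->(4,0) | p2:(1,1)->(0,1)
Step 2: p0:(4,4)->(4,3)->EXIT | p1:(4,0)->(4,1) | p2:(0,1)->(0,2)
Step 3: p0:escaped | p1:(4,1)->(4,2) | p2:(0,2)->(0,3)
Step 4: p0:escaped | p1:(4,2)->(4,3)->EXIT | p2:(0,3)->(0,4)->EXIT
Exit steps: [2, 4, 4]
First to escape: p0 at step 2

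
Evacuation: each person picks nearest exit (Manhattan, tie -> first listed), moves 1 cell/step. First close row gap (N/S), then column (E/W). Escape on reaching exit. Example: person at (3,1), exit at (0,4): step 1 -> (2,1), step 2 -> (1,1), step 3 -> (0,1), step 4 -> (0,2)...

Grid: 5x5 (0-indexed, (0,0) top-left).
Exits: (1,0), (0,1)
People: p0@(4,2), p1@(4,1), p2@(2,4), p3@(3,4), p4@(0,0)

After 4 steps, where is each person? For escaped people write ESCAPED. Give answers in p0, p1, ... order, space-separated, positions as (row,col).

Step 1: p0:(4,2)->(3,2) | p1:(4,1)->(3,1) | p2:(2,4)->(1,4) | p3:(3,4)->(2,4) | p4:(0,0)->(1,0)->EXIT
Step 2: p0:(3,2)->(2,2) | p1:(3,1)->(2,1) | p2:(1,4)->(1,3) | p3:(2,4)->(1,4) | p4:escaped
Step 3: p0:(2,2)->(1,2) | p1:(2,1)->(1,1) | p2:(1,3)->(1,2) | p3:(1,4)->(1,3) | p4:escaped
Step 4: p0:(1,2)->(1,1) | p1:(1,1)->(1,0)->EXIT | p2:(1,2)->(1,1) | p3:(1,3)->(1,2) | p4:escaped

(1,1) ESCAPED (1,1) (1,2) ESCAPED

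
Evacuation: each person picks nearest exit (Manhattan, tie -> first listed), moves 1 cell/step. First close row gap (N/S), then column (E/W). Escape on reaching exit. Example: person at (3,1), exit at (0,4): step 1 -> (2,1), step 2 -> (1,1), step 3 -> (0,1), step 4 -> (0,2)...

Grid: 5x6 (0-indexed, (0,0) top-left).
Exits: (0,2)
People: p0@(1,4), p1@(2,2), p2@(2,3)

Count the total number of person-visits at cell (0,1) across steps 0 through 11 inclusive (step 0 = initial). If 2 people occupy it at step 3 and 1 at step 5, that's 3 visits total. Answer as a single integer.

Step 0: p0@(1,4) p1@(2,2) p2@(2,3) -> at (0,1): 0 [-], cum=0
Step 1: p0@(0,4) p1@(1,2) p2@(1,3) -> at (0,1): 0 [-], cum=0
Step 2: p0@(0,3) p1@ESC p2@(0,3) -> at (0,1): 0 [-], cum=0
Step 3: p0@ESC p1@ESC p2@ESC -> at (0,1): 0 [-], cum=0
Total visits = 0

Answer: 0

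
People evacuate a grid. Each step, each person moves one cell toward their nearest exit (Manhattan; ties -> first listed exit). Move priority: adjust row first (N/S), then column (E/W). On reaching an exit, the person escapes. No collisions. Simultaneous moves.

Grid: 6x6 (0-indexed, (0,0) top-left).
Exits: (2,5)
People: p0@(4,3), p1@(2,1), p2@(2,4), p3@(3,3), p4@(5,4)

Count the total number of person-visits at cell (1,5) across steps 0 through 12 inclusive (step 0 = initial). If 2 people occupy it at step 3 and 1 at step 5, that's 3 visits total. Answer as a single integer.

Answer: 0

Derivation:
Step 0: p0@(4,3) p1@(2,1) p2@(2,4) p3@(3,3) p4@(5,4) -> at (1,5): 0 [-], cum=0
Step 1: p0@(3,3) p1@(2,2) p2@ESC p3@(2,3) p4@(4,4) -> at (1,5): 0 [-], cum=0
Step 2: p0@(2,3) p1@(2,3) p2@ESC p3@(2,4) p4@(3,4) -> at (1,5): 0 [-], cum=0
Step 3: p0@(2,4) p1@(2,4) p2@ESC p3@ESC p4@(2,4) -> at (1,5): 0 [-], cum=0
Step 4: p0@ESC p1@ESC p2@ESC p3@ESC p4@ESC -> at (1,5): 0 [-], cum=0
Total visits = 0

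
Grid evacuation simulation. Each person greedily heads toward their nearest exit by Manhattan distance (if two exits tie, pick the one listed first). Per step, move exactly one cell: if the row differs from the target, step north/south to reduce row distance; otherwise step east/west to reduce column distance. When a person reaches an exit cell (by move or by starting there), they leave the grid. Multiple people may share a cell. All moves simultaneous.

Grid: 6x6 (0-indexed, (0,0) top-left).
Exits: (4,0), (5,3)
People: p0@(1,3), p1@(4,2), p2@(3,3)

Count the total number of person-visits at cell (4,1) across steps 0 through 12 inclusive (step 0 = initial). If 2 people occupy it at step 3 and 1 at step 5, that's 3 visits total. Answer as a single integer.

Answer: 1

Derivation:
Step 0: p0@(1,3) p1@(4,2) p2@(3,3) -> at (4,1): 0 [-], cum=0
Step 1: p0@(2,3) p1@(4,1) p2@(4,3) -> at (4,1): 1 [p1], cum=1
Step 2: p0@(3,3) p1@ESC p2@ESC -> at (4,1): 0 [-], cum=1
Step 3: p0@(4,3) p1@ESC p2@ESC -> at (4,1): 0 [-], cum=1
Step 4: p0@ESC p1@ESC p2@ESC -> at (4,1): 0 [-], cum=1
Total visits = 1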